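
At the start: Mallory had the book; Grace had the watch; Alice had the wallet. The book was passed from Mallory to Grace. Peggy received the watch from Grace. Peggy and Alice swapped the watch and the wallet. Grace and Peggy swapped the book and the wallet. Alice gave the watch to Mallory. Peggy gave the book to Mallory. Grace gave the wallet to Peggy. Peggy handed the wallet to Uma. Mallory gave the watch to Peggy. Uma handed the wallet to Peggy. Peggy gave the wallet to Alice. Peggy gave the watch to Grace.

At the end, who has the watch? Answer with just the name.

Tracking all object holders:
Start: book:Mallory, watch:Grace, wallet:Alice
Event 1 (give book: Mallory -> Grace). State: book:Grace, watch:Grace, wallet:Alice
Event 2 (give watch: Grace -> Peggy). State: book:Grace, watch:Peggy, wallet:Alice
Event 3 (swap watch<->wallet: now watch:Alice, wallet:Peggy). State: book:Grace, watch:Alice, wallet:Peggy
Event 4 (swap book<->wallet: now book:Peggy, wallet:Grace). State: book:Peggy, watch:Alice, wallet:Grace
Event 5 (give watch: Alice -> Mallory). State: book:Peggy, watch:Mallory, wallet:Grace
Event 6 (give book: Peggy -> Mallory). State: book:Mallory, watch:Mallory, wallet:Grace
Event 7 (give wallet: Grace -> Peggy). State: book:Mallory, watch:Mallory, wallet:Peggy
Event 8 (give wallet: Peggy -> Uma). State: book:Mallory, watch:Mallory, wallet:Uma
Event 9 (give watch: Mallory -> Peggy). State: book:Mallory, watch:Peggy, wallet:Uma
Event 10 (give wallet: Uma -> Peggy). State: book:Mallory, watch:Peggy, wallet:Peggy
Event 11 (give wallet: Peggy -> Alice). State: book:Mallory, watch:Peggy, wallet:Alice
Event 12 (give watch: Peggy -> Grace). State: book:Mallory, watch:Grace, wallet:Alice

Final state: book:Mallory, watch:Grace, wallet:Alice
The watch is held by Grace.

Answer: Grace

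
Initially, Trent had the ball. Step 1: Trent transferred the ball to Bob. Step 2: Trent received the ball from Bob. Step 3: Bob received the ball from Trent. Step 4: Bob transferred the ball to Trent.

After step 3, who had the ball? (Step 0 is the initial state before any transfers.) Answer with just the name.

Answer: Bob

Derivation:
Tracking the ball holder through step 3:
After step 0 (start): Trent
After step 1: Bob
After step 2: Trent
After step 3: Bob

At step 3, the holder is Bob.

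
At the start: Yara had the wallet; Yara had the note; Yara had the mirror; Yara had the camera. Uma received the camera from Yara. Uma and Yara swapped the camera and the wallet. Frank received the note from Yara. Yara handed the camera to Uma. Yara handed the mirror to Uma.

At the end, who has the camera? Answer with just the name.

Answer: Uma

Derivation:
Tracking all object holders:
Start: wallet:Yara, note:Yara, mirror:Yara, camera:Yara
Event 1 (give camera: Yara -> Uma). State: wallet:Yara, note:Yara, mirror:Yara, camera:Uma
Event 2 (swap camera<->wallet: now camera:Yara, wallet:Uma). State: wallet:Uma, note:Yara, mirror:Yara, camera:Yara
Event 3 (give note: Yara -> Frank). State: wallet:Uma, note:Frank, mirror:Yara, camera:Yara
Event 4 (give camera: Yara -> Uma). State: wallet:Uma, note:Frank, mirror:Yara, camera:Uma
Event 5 (give mirror: Yara -> Uma). State: wallet:Uma, note:Frank, mirror:Uma, camera:Uma

Final state: wallet:Uma, note:Frank, mirror:Uma, camera:Uma
The camera is held by Uma.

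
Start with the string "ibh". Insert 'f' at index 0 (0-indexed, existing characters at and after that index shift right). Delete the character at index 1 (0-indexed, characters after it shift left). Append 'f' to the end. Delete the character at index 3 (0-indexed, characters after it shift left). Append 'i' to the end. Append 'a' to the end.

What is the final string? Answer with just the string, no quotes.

Applying each edit step by step:
Start: "ibh"
Op 1 (insert 'f' at idx 0): "ibh" -> "fibh"
Op 2 (delete idx 1 = 'i'): "fibh" -> "fbh"
Op 3 (append 'f'): "fbh" -> "fbhf"
Op 4 (delete idx 3 = 'f'): "fbhf" -> "fbh"
Op 5 (append 'i'): "fbh" -> "fbhi"
Op 6 (append 'a'): "fbhi" -> "fbhia"

Answer: fbhia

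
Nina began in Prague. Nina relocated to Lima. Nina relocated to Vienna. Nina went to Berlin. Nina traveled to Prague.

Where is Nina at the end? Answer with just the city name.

Answer: Prague

Derivation:
Tracking Nina's location:
Start: Nina is in Prague.
After move 1: Prague -> Lima. Nina is in Lima.
After move 2: Lima -> Vienna. Nina is in Vienna.
After move 3: Vienna -> Berlin. Nina is in Berlin.
After move 4: Berlin -> Prague. Nina is in Prague.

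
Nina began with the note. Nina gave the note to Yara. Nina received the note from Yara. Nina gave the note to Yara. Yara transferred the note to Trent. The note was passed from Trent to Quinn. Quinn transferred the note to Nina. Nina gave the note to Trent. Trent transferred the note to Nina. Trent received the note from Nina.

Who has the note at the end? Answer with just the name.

Tracking the note through each event:
Start: Nina has the note.
After event 1: Yara has the note.
After event 2: Nina has the note.
After event 3: Yara has the note.
After event 4: Trent has the note.
After event 5: Quinn has the note.
After event 6: Nina has the note.
After event 7: Trent has the note.
After event 8: Nina has the note.
After event 9: Trent has the note.

Answer: Trent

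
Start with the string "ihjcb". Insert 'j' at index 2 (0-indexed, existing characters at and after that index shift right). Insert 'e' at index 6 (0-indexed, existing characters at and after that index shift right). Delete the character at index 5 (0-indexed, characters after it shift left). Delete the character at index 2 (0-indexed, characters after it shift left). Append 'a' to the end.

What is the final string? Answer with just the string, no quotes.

Applying each edit step by step:
Start: "ihjcb"
Op 1 (insert 'j' at idx 2): "ihjcb" -> "ihjjcb"
Op 2 (insert 'e' at idx 6): "ihjjcb" -> "ihjjcbe"
Op 3 (delete idx 5 = 'b'): "ihjjcbe" -> "ihjjce"
Op 4 (delete idx 2 = 'j'): "ihjjce" -> "ihjce"
Op 5 (append 'a'): "ihjce" -> "ihjcea"

Answer: ihjcea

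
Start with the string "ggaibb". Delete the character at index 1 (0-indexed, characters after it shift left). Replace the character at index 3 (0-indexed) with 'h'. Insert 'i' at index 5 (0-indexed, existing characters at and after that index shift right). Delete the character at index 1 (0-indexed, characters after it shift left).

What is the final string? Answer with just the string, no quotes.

Applying each edit step by step:
Start: "ggaibb"
Op 1 (delete idx 1 = 'g'): "ggaibb" -> "gaibb"
Op 2 (replace idx 3: 'b' -> 'h'): "gaibb" -> "gaihb"
Op 3 (insert 'i' at idx 5): "gaihb" -> "gaihbi"
Op 4 (delete idx 1 = 'a'): "gaihbi" -> "gihbi"

Answer: gihbi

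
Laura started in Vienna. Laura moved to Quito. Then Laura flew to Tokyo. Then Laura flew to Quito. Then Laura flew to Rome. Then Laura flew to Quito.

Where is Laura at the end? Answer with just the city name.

Answer: Quito

Derivation:
Tracking Laura's location:
Start: Laura is in Vienna.
After move 1: Vienna -> Quito. Laura is in Quito.
After move 2: Quito -> Tokyo. Laura is in Tokyo.
After move 3: Tokyo -> Quito. Laura is in Quito.
After move 4: Quito -> Rome. Laura is in Rome.
After move 5: Rome -> Quito. Laura is in Quito.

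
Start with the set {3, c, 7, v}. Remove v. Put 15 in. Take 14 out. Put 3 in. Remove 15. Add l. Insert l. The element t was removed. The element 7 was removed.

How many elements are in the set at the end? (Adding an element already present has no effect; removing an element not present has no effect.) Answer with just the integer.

Answer: 3

Derivation:
Tracking the set through each operation:
Start: {3, 7, c, v}
Event 1 (remove v): removed. Set: {3, 7, c}
Event 2 (add 15): added. Set: {15, 3, 7, c}
Event 3 (remove 14): not present, no change. Set: {15, 3, 7, c}
Event 4 (add 3): already present, no change. Set: {15, 3, 7, c}
Event 5 (remove 15): removed. Set: {3, 7, c}
Event 6 (add l): added. Set: {3, 7, c, l}
Event 7 (add l): already present, no change. Set: {3, 7, c, l}
Event 8 (remove t): not present, no change. Set: {3, 7, c, l}
Event 9 (remove 7): removed. Set: {3, c, l}

Final set: {3, c, l} (size 3)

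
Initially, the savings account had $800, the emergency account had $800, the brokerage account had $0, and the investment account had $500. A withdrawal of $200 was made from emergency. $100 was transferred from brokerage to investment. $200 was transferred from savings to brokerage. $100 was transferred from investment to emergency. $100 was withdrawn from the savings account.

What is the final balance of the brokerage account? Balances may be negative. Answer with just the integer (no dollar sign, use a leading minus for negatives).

Answer: 100

Derivation:
Tracking account balances step by step:
Start: savings=800, emergency=800, brokerage=0, investment=500
Event 1 (withdraw 200 from emergency): emergency: 800 - 200 = 600. Balances: savings=800, emergency=600, brokerage=0, investment=500
Event 2 (transfer 100 brokerage -> investment): brokerage: 0 - 100 = -100, investment: 500 + 100 = 600. Balances: savings=800, emergency=600, brokerage=-100, investment=600
Event 3 (transfer 200 savings -> brokerage): savings: 800 - 200 = 600, brokerage: -100 + 200 = 100. Balances: savings=600, emergency=600, brokerage=100, investment=600
Event 4 (transfer 100 investment -> emergency): investment: 600 - 100 = 500, emergency: 600 + 100 = 700. Balances: savings=600, emergency=700, brokerage=100, investment=500
Event 5 (withdraw 100 from savings): savings: 600 - 100 = 500. Balances: savings=500, emergency=700, brokerage=100, investment=500

Final balance of brokerage: 100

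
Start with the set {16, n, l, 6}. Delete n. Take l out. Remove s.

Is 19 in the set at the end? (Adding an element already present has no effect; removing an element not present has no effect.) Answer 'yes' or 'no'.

Answer: no

Derivation:
Tracking the set through each operation:
Start: {16, 6, l, n}
Event 1 (remove n): removed. Set: {16, 6, l}
Event 2 (remove l): removed. Set: {16, 6}
Event 3 (remove s): not present, no change. Set: {16, 6}

Final set: {16, 6} (size 2)
19 is NOT in the final set.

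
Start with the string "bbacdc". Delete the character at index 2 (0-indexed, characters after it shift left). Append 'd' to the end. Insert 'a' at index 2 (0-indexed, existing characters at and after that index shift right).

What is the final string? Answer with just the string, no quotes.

Answer: bbacdcd

Derivation:
Applying each edit step by step:
Start: "bbacdc"
Op 1 (delete idx 2 = 'a'): "bbacdc" -> "bbcdc"
Op 2 (append 'd'): "bbcdc" -> "bbcdcd"
Op 3 (insert 'a' at idx 2): "bbcdcd" -> "bbacdcd"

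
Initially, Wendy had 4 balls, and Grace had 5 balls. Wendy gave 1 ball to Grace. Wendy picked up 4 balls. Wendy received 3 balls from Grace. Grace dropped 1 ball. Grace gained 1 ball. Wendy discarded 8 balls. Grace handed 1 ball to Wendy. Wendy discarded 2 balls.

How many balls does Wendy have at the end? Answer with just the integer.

Tracking counts step by step:
Start: Wendy=4, Grace=5
Event 1 (Wendy -> Grace, 1): Wendy: 4 -> 3, Grace: 5 -> 6. State: Wendy=3, Grace=6
Event 2 (Wendy +4): Wendy: 3 -> 7. State: Wendy=7, Grace=6
Event 3 (Grace -> Wendy, 3): Grace: 6 -> 3, Wendy: 7 -> 10. State: Wendy=10, Grace=3
Event 4 (Grace -1): Grace: 3 -> 2. State: Wendy=10, Grace=2
Event 5 (Grace +1): Grace: 2 -> 3. State: Wendy=10, Grace=3
Event 6 (Wendy -8): Wendy: 10 -> 2. State: Wendy=2, Grace=3
Event 7 (Grace -> Wendy, 1): Grace: 3 -> 2, Wendy: 2 -> 3. State: Wendy=3, Grace=2
Event 8 (Wendy -2): Wendy: 3 -> 1. State: Wendy=1, Grace=2

Wendy's final count: 1

Answer: 1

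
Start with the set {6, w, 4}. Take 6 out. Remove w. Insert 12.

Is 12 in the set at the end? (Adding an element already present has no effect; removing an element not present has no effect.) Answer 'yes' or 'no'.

Tracking the set through each operation:
Start: {4, 6, w}
Event 1 (remove 6): removed. Set: {4, w}
Event 2 (remove w): removed. Set: {4}
Event 3 (add 12): added. Set: {12, 4}

Final set: {12, 4} (size 2)
12 is in the final set.

Answer: yes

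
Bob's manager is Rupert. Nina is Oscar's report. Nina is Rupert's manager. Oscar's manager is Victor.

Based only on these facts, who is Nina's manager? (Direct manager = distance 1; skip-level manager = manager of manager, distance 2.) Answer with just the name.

Answer: Oscar

Derivation:
Reconstructing the manager chain from the given facts:
  Victor -> Oscar -> Nina -> Rupert -> Bob
(each arrow means 'manager of the next')
Positions in the chain (0 = top):
  position of Victor: 0
  position of Oscar: 1
  position of Nina: 2
  position of Rupert: 3
  position of Bob: 4

Nina is at position 2; the manager is 1 step up the chain, i.e. position 1: Oscar.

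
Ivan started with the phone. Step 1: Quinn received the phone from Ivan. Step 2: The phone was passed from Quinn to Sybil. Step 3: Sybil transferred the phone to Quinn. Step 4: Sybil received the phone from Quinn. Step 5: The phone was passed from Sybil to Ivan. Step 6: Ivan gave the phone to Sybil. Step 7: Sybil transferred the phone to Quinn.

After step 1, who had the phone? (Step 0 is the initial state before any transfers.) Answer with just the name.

Answer: Quinn

Derivation:
Tracking the phone holder through step 1:
After step 0 (start): Ivan
After step 1: Quinn

At step 1, the holder is Quinn.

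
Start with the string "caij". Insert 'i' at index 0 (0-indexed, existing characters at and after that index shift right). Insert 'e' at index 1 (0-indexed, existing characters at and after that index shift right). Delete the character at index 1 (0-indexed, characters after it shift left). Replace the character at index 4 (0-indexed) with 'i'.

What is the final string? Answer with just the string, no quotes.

Applying each edit step by step:
Start: "caij"
Op 1 (insert 'i' at idx 0): "caij" -> "icaij"
Op 2 (insert 'e' at idx 1): "icaij" -> "iecaij"
Op 3 (delete idx 1 = 'e'): "iecaij" -> "icaij"
Op 4 (replace idx 4: 'j' -> 'i'): "icaij" -> "icaii"

Answer: icaii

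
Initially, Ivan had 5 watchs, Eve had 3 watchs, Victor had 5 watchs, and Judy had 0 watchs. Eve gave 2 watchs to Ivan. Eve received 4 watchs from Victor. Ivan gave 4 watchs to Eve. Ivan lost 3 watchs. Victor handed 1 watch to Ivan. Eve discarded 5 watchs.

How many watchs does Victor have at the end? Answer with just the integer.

Answer: 0

Derivation:
Tracking counts step by step:
Start: Ivan=5, Eve=3, Victor=5, Judy=0
Event 1 (Eve -> Ivan, 2): Eve: 3 -> 1, Ivan: 5 -> 7. State: Ivan=7, Eve=1, Victor=5, Judy=0
Event 2 (Victor -> Eve, 4): Victor: 5 -> 1, Eve: 1 -> 5. State: Ivan=7, Eve=5, Victor=1, Judy=0
Event 3 (Ivan -> Eve, 4): Ivan: 7 -> 3, Eve: 5 -> 9. State: Ivan=3, Eve=9, Victor=1, Judy=0
Event 4 (Ivan -3): Ivan: 3 -> 0. State: Ivan=0, Eve=9, Victor=1, Judy=0
Event 5 (Victor -> Ivan, 1): Victor: 1 -> 0, Ivan: 0 -> 1. State: Ivan=1, Eve=9, Victor=0, Judy=0
Event 6 (Eve -5): Eve: 9 -> 4. State: Ivan=1, Eve=4, Victor=0, Judy=0

Victor's final count: 0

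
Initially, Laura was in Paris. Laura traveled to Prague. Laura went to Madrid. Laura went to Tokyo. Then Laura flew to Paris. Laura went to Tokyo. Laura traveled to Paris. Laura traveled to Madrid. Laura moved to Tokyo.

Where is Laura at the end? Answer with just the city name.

Answer: Tokyo

Derivation:
Tracking Laura's location:
Start: Laura is in Paris.
After move 1: Paris -> Prague. Laura is in Prague.
After move 2: Prague -> Madrid. Laura is in Madrid.
After move 3: Madrid -> Tokyo. Laura is in Tokyo.
After move 4: Tokyo -> Paris. Laura is in Paris.
After move 5: Paris -> Tokyo. Laura is in Tokyo.
After move 6: Tokyo -> Paris. Laura is in Paris.
After move 7: Paris -> Madrid. Laura is in Madrid.
After move 8: Madrid -> Tokyo. Laura is in Tokyo.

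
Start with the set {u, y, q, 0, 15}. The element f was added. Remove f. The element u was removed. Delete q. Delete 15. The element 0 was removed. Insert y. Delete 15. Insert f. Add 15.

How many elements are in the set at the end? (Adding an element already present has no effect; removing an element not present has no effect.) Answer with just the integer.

Answer: 3

Derivation:
Tracking the set through each operation:
Start: {0, 15, q, u, y}
Event 1 (add f): added. Set: {0, 15, f, q, u, y}
Event 2 (remove f): removed. Set: {0, 15, q, u, y}
Event 3 (remove u): removed. Set: {0, 15, q, y}
Event 4 (remove q): removed. Set: {0, 15, y}
Event 5 (remove 15): removed. Set: {0, y}
Event 6 (remove 0): removed. Set: {y}
Event 7 (add y): already present, no change. Set: {y}
Event 8 (remove 15): not present, no change. Set: {y}
Event 9 (add f): added. Set: {f, y}
Event 10 (add 15): added. Set: {15, f, y}

Final set: {15, f, y} (size 3)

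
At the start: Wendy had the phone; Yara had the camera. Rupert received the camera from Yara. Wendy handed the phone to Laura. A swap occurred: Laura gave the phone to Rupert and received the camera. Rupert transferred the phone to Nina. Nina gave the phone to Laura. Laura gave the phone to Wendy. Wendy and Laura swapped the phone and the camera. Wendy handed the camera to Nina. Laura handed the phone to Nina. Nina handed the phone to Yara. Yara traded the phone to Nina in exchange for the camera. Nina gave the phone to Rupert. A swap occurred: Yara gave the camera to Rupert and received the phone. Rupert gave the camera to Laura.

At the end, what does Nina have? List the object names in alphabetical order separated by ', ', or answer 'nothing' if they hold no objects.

Tracking all object holders:
Start: phone:Wendy, camera:Yara
Event 1 (give camera: Yara -> Rupert). State: phone:Wendy, camera:Rupert
Event 2 (give phone: Wendy -> Laura). State: phone:Laura, camera:Rupert
Event 3 (swap phone<->camera: now phone:Rupert, camera:Laura). State: phone:Rupert, camera:Laura
Event 4 (give phone: Rupert -> Nina). State: phone:Nina, camera:Laura
Event 5 (give phone: Nina -> Laura). State: phone:Laura, camera:Laura
Event 6 (give phone: Laura -> Wendy). State: phone:Wendy, camera:Laura
Event 7 (swap phone<->camera: now phone:Laura, camera:Wendy). State: phone:Laura, camera:Wendy
Event 8 (give camera: Wendy -> Nina). State: phone:Laura, camera:Nina
Event 9 (give phone: Laura -> Nina). State: phone:Nina, camera:Nina
Event 10 (give phone: Nina -> Yara). State: phone:Yara, camera:Nina
Event 11 (swap phone<->camera: now phone:Nina, camera:Yara). State: phone:Nina, camera:Yara
Event 12 (give phone: Nina -> Rupert). State: phone:Rupert, camera:Yara
Event 13 (swap camera<->phone: now camera:Rupert, phone:Yara). State: phone:Yara, camera:Rupert
Event 14 (give camera: Rupert -> Laura). State: phone:Yara, camera:Laura

Final state: phone:Yara, camera:Laura
Nina holds: (nothing).

Answer: nothing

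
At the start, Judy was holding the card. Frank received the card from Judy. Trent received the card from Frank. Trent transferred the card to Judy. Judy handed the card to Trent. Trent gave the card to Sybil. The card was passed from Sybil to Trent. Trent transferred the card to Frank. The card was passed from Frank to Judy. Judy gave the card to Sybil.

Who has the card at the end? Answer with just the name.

Tracking the card through each event:
Start: Judy has the card.
After event 1: Frank has the card.
After event 2: Trent has the card.
After event 3: Judy has the card.
After event 4: Trent has the card.
After event 5: Sybil has the card.
After event 6: Trent has the card.
After event 7: Frank has the card.
After event 8: Judy has the card.
After event 9: Sybil has the card.

Answer: Sybil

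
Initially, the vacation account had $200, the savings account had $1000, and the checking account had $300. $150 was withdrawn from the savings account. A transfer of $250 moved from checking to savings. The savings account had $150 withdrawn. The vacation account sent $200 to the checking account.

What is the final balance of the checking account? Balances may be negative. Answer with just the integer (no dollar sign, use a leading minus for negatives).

Answer: 250

Derivation:
Tracking account balances step by step:
Start: vacation=200, savings=1000, checking=300
Event 1 (withdraw 150 from savings): savings: 1000 - 150 = 850. Balances: vacation=200, savings=850, checking=300
Event 2 (transfer 250 checking -> savings): checking: 300 - 250 = 50, savings: 850 + 250 = 1100. Balances: vacation=200, savings=1100, checking=50
Event 3 (withdraw 150 from savings): savings: 1100 - 150 = 950. Balances: vacation=200, savings=950, checking=50
Event 4 (transfer 200 vacation -> checking): vacation: 200 - 200 = 0, checking: 50 + 200 = 250. Balances: vacation=0, savings=950, checking=250

Final balance of checking: 250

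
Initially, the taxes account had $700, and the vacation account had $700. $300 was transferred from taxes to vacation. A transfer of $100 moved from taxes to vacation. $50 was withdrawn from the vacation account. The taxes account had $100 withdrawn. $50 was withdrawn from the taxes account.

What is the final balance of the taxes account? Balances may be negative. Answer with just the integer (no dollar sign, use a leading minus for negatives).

Tracking account balances step by step:
Start: taxes=700, vacation=700
Event 1 (transfer 300 taxes -> vacation): taxes: 700 - 300 = 400, vacation: 700 + 300 = 1000. Balances: taxes=400, vacation=1000
Event 2 (transfer 100 taxes -> vacation): taxes: 400 - 100 = 300, vacation: 1000 + 100 = 1100. Balances: taxes=300, vacation=1100
Event 3 (withdraw 50 from vacation): vacation: 1100 - 50 = 1050. Balances: taxes=300, vacation=1050
Event 4 (withdraw 100 from taxes): taxes: 300 - 100 = 200. Balances: taxes=200, vacation=1050
Event 5 (withdraw 50 from taxes): taxes: 200 - 50 = 150. Balances: taxes=150, vacation=1050

Final balance of taxes: 150

Answer: 150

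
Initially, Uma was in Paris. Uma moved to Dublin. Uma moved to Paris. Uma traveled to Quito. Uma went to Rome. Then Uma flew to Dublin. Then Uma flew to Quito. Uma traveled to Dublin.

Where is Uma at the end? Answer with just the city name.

Answer: Dublin

Derivation:
Tracking Uma's location:
Start: Uma is in Paris.
After move 1: Paris -> Dublin. Uma is in Dublin.
After move 2: Dublin -> Paris. Uma is in Paris.
After move 3: Paris -> Quito. Uma is in Quito.
After move 4: Quito -> Rome. Uma is in Rome.
After move 5: Rome -> Dublin. Uma is in Dublin.
After move 6: Dublin -> Quito. Uma is in Quito.
After move 7: Quito -> Dublin. Uma is in Dublin.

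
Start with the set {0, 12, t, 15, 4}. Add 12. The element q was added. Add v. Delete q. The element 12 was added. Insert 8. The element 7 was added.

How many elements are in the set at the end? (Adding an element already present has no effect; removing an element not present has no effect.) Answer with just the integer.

Tracking the set through each operation:
Start: {0, 12, 15, 4, t}
Event 1 (add 12): already present, no change. Set: {0, 12, 15, 4, t}
Event 2 (add q): added. Set: {0, 12, 15, 4, q, t}
Event 3 (add v): added. Set: {0, 12, 15, 4, q, t, v}
Event 4 (remove q): removed. Set: {0, 12, 15, 4, t, v}
Event 5 (add 12): already present, no change. Set: {0, 12, 15, 4, t, v}
Event 6 (add 8): added. Set: {0, 12, 15, 4, 8, t, v}
Event 7 (add 7): added. Set: {0, 12, 15, 4, 7, 8, t, v}

Final set: {0, 12, 15, 4, 7, 8, t, v} (size 8)

Answer: 8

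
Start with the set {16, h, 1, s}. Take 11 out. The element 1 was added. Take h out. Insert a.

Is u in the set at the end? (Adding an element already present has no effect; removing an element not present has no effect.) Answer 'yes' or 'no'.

Tracking the set through each operation:
Start: {1, 16, h, s}
Event 1 (remove 11): not present, no change. Set: {1, 16, h, s}
Event 2 (add 1): already present, no change. Set: {1, 16, h, s}
Event 3 (remove h): removed. Set: {1, 16, s}
Event 4 (add a): added. Set: {1, 16, a, s}

Final set: {1, 16, a, s} (size 4)
u is NOT in the final set.

Answer: no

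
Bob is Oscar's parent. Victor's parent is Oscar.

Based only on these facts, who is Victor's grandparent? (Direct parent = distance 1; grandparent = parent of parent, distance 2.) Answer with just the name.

Reconstructing the parent chain from the given facts:
  Bob -> Oscar -> Victor
(each arrow means 'parent of the next')
Positions in the chain (0 = top):
  position of Bob: 0
  position of Oscar: 1
  position of Victor: 2

Victor is at position 2; the grandparent is 2 steps up the chain, i.e. position 0: Bob.

Answer: Bob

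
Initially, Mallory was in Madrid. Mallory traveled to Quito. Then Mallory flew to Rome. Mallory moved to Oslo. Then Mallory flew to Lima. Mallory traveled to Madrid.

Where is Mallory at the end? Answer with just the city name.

Tracking Mallory's location:
Start: Mallory is in Madrid.
After move 1: Madrid -> Quito. Mallory is in Quito.
After move 2: Quito -> Rome. Mallory is in Rome.
After move 3: Rome -> Oslo. Mallory is in Oslo.
After move 4: Oslo -> Lima. Mallory is in Lima.
After move 5: Lima -> Madrid. Mallory is in Madrid.

Answer: Madrid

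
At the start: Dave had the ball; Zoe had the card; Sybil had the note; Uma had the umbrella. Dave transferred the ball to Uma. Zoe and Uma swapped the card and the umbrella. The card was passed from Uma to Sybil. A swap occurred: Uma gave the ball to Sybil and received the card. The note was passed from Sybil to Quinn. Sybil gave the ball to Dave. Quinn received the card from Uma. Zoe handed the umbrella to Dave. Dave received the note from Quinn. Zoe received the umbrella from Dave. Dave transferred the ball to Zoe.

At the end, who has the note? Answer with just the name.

Answer: Dave

Derivation:
Tracking all object holders:
Start: ball:Dave, card:Zoe, note:Sybil, umbrella:Uma
Event 1 (give ball: Dave -> Uma). State: ball:Uma, card:Zoe, note:Sybil, umbrella:Uma
Event 2 (swap card<->umbrella: now card:Uma, umbrella:Zoe). State: ball:Uma, card:Uma, note:Sybil, umbrella:Zoe
Event 3 (give card: Uma -> Sybil). State: ball:Uma, card:Sybil, note:Sybil, umbrella:Zoe
Event 4 (swap ball<->card: now ball:Sybil, card:Uma). State: ball:Sybil, card:Uma, note:Sybil, umbrella:Zoe
Event 5 (give note: Sybil -> Quinn). State: ball:Sybil, card:Uma, note:Quinn, umbrella:Zoe
Event 6 (give ball: Sybil -> Dave). State: ball:Dave, card:Uma, note:Quinn, umbrella:Zoe
Event 7 (give card: Uma -> Quinn). State: ball:Dave, card:Quinn, note:Quinn, umbrella:Zoe
Event 8 (give umbrella: Zoe -> Dave). State: ball:Dave, card:Quinn, note:Quinn, umbrella:Dave
Event 9 (give note: Quinn -> Dave). State: ball:Dave, card:Quinn, note:Dave, umbrella:Dave
Event 10 (give umbrella: Dave -> Zoe). State: ball:Dave, card:Quinn, note:Dave, umbrella:Zoe
Event 11 (give ball: Dave -> Zoe). State: ball:Zoe, card:Quinn, note:Dave, umbrella:Zoe

Final state: ball:Zoe, card:Quinn, note:Dave, umbrella:Zoe
The note is held by Dave.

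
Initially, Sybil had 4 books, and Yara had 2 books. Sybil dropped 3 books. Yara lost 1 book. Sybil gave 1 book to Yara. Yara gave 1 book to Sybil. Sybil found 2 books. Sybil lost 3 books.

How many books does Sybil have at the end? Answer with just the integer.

Answer: 0

Derivation:
Tracking counts step by step:
Start: Sybil=4, Yara=2
Event 1 (Sybil -3): Sybil: 4 -> 1. State: Sybil=1, Yara=2
Event 2 (Yara -1): Yara: 2 -> 1. State: Sybil=1, Yara=1
Event 3 (Sybil -> Yara, 1): Sybil: 1 -> 0, Yara: 1 -> 2. State: Sybil=0, Yara=2
Event 4 (Yara -> Sybil, 1): Yara: 2 -> 1, Sybil: 0 -> 1. State: Sybil=1, Yara=1
Event 5 (Sybil +2): Sybil: 1 -> 3. State: Sybil=3, Yara=1
Event 6 (Sybil -3): Sybil: 3 -> 0. State: Sybil=0, Yara=1

Sybil's final count: 0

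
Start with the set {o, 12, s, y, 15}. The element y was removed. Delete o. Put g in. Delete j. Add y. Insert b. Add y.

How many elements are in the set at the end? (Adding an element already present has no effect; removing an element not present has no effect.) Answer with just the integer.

Answer: 6

Derivation:
Tracking the set through each operation:
Start: {12, 15, o, s, y}
Event 1 (remove y): removed. Set: {12, 15, o, s}
Event 2 (remove o): removed. Set: {12, 15, s}
Event 3 (add g): added. Set: {12, 15, g, s}
Event 4 (remove j): not present, no change. Set: {12, 15, g, s}
Event 5 (add y): added. Set: {12, 15, g, s, y}
Event 6 (add b): added. Set: {12, 15, b, g, s, y}
Event 7 (add y): already present, no change. Set: {12, 15, b, g, s, y}

Final set: {12, 15, b, g, s, y} (size 6)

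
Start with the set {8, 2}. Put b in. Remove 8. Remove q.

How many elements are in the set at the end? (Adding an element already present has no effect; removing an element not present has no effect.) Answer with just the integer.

Tracking the set through each operation:
Start: {2, 8}
Event 1 (add b): added. Set: {2, 8, b}
Event 2 (remove 8): removed. Set: {2, b}
Event 3 (remove q): not present, no change. Set: {2, b}

Final set: {2, b} (size 2)

Answer: 2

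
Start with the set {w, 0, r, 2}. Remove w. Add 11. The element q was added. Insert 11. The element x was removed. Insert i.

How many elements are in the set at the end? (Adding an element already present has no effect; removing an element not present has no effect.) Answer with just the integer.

Tracking the set through each operation:
Start: {0, 2, r, w}
Event 1 (remove w): removed. Set: {0, 2, r}
Event 2 (add 11): added. Set: {0, 11, 2, r}
Event 3 (add q): added. Set: {0, 11, 2, q, r}
Event 4 (add 11): already present, no change. Set: {0, 11, 2, q, r}
Event 5 (remove x): not present, no change. Set: {0, 11, 2, q, r}
Event 6 (add i): added. Set: {0, 11, 2, i, q, r}

Final set: {0, 11, 2, i, q, r} (size 6)

Answer: 6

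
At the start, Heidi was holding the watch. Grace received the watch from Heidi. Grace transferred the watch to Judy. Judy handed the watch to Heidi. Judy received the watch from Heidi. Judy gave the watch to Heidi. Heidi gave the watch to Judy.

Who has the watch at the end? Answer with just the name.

Answer: Judy

Derivation:
Tracking the watch through each event:
Start: Heidi has the watch.
After event 1: Grace has the watch.
After event 2: Judy has the watch.
After event 3: Heidi has the watch.
After event 4: Judy has the watch.
After event 5: Heidi has the watch.
After event 6: Judy has the watch.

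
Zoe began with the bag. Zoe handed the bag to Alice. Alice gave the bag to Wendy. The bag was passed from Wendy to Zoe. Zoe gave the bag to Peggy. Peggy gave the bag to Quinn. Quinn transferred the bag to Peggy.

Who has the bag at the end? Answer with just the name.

Answer: Peggy

Derivation:
Tracking the bag through each event:
Start: Zoe has the bag.
After event 1: Alice has the bag.
After event 2: Wendy has the bag.
After event 3: Zoe has the bag.
After event 4: Peggy has the bag.
After event 5: Quinn has the bag.
After event 6: Peggy has the bag.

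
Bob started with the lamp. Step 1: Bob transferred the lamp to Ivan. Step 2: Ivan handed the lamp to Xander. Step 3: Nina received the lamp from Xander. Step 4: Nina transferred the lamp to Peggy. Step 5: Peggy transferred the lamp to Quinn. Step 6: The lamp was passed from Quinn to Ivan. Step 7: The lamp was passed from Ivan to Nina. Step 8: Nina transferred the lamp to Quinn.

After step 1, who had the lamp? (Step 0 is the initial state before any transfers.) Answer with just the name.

Answer: Ivan

Derivation:
Tracking the lamp holder through step 1:
After step 0 (start): Bob
After step 1: Ivan

At step 1, the holder is Ivan.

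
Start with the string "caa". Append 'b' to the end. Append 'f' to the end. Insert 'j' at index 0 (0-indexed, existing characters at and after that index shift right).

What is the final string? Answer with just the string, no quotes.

Answer: jcaabf

Derivation:
Applying each edit step by step:
Start: "caa"
Op 1 (append 'b'): "caa" -> "caab"
Op 2 (append 'f'): "caab" -> "caabf"
Op 3 (insert 'j' at idx 0): "caabf" -> "jcaabf"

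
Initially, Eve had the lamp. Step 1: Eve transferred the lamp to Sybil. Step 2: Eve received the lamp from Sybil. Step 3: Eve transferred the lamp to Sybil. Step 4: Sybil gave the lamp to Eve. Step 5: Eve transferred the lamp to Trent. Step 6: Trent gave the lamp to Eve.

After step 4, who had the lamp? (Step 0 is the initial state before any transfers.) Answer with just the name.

Answer: Eve

Derivation:
Tracking the lamp holder through step 4:
After step 0 (start): Eve
After step 1: Sybil
After step 2: Eve
After step 3: Sybil
After step 4: Eve

At step 4, the holder is Eve.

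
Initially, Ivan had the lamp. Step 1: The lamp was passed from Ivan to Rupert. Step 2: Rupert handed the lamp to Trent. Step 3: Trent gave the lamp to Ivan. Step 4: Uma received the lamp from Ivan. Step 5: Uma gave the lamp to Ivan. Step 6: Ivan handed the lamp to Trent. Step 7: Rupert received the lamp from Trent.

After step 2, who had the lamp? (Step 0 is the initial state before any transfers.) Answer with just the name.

Tracking the lamp holder through step 2:
After step 0 (start): Ivan
After step 1: Rupert
After step 2: Trent

At step 2, the holder is Trent.

Answer: Trent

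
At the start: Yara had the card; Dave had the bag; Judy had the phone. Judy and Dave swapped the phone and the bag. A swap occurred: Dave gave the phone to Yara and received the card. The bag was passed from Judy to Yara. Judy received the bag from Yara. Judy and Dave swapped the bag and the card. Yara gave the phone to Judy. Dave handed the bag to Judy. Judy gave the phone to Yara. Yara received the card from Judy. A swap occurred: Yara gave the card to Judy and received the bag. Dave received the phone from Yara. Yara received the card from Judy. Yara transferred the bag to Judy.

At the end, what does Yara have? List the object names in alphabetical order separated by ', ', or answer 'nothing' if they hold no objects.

Tracking all object holders:
Start: card:Yara, bag:Dave, phone:Judy
Event 1 (swap phone<->bag: now phone:Dave, bag:Judy). State: card:Yara, bag:Judy, phone:Dave
Event 2 (swap phone<->card: now phone:Yara, card:Dave). State: card:Dave, bag:Judy, phone:Yara
Event 3 (give bag: Judy -> Yara). State: card:Dave, bag:Yara, phone:Yara
Event 4 (give bag: Yara -> Judy). State: card:Dave, bag:Judy, phone:Yara
Event 5 (swap bag<->card: now bag:Dave, card:Judy). State: card:Judy, bag:Dave, phone:Yara
Event 6 (give phone: Yara -> Judy). State: card:Judy, bag:Dave, phone:Judy
Event 7 (give bag: Dave -> Judy). State: card:Judy, bag:Judy, phone:Judy
Event 8 (give phone: Judy -> Yara). State: card:Judy, bag:Judy, phone:Yara
Event 9 (give card: Judy -> Yara). State: card:Yara, bag:Judy, phone:Yara
Event 10 (swap card<->bag: now card:Judy, bag:Yara). State: card:Judy, bag:Yara, phone:Yara
Event 11 (give phone: Yara -> Dave). State: card:Judy, bag:Yara, phone:Dave
Event 12 (give card: Judy -> Yara). State: card:Yara, bag:Yara, phone:Dave
Event 13 (give bag: Yara -> Judy). State: card:Yara, bag:Judy, phone:Dave

Final state: card:Yara, bag:Judy, phone:Dave
Yara holds: card.

Answer: card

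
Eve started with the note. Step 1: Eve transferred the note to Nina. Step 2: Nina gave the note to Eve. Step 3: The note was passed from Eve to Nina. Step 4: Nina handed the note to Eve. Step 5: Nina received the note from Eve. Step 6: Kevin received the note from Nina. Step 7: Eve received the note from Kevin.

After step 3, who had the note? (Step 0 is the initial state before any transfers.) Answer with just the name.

Tracking the note holder through step 3:
After step 0 (start): Eve
After step 1: Nina
After step 2: Eve
After step 3: Nina

At step 3, the holder is Nina.

Answer: Nina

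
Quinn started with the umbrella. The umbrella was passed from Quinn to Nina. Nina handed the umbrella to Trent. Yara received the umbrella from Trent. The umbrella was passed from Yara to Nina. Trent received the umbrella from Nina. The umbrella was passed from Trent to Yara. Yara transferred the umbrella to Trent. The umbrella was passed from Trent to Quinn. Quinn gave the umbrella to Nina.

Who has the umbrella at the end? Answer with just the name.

Tracking the umbrella through each event:
Start: Quinn has the umbrella.
After event 1: Nina has the umbrella.
After event 2: Trent has the umbrella.
After event 3: Yara has the umbrella.
After event 4: Nina has the umbrella.
After event 5: Trent has the umbrella.
After event 6: Yara has the umbrella.
After event 7: Trent has the umbrella.
After event 8: Quinn has the umbrella.
After event 9: Nina has the umbrella.

Answer: Nina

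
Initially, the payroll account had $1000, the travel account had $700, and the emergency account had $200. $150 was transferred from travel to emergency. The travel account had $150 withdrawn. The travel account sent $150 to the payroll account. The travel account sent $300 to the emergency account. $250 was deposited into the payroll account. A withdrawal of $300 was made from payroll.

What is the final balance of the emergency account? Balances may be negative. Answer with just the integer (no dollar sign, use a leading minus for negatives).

Answer: 650

Derivation:
Tracking account balances step by step:
Start: payroll=1000, travel=700, emergency=200
Event 1 (transfer 150 travel -> emergency): travel: 700 - 150 = 550, emergency: 200 + 150 = 350. Balances: payroll=1000, travel=550, emergency=350
Event 2 (withdraw 150 from travel): travel: 550 - 150 = 400. Balances: payroll=1000, travel=400, emergency=350
Event 3 (transfer 150 travel -> payroll): travel: 400 - 150 = 250, payroll: 1000 + 150 = 1150. Balances: payroll=1150, travel=250, emergency=350
Event 4 (transfer 300 travel -> emergency): travel: 250 - 300 = -50, emergency: 350 + 300 = 650. Balances: payroll=1150, travel=-50, emergency=650
Event 5 (deposit 250 to payroll): payroll: 1150 + 250 = 1400. Balances: payroll=1400, travel=-50, emergency=650
Event 6 (withdraw 300 from payroll): payroll: 1400 - 300 = 1100. Balances: payroll=1100, travel=-50, emergency=650

Final balance of emergency: 650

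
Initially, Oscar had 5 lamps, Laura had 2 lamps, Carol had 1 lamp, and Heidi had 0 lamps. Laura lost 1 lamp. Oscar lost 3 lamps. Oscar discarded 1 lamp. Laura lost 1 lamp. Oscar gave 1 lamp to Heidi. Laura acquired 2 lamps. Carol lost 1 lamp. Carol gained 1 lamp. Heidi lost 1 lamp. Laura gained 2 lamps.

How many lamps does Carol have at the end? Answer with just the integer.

Tracking counts step by step:
Start: Oscar=5, Laura=2, Carol=1, Heidi=0
Event 1 (Laura -1): Laura: 2 -> 1. State: Oscar=5, Laura=1, Carol=1, Heidi=0
Event 2 (Oscar -3): Oscar: 5 -> 2. State: Oscar=2, Laura=1, Carol=1, Heidi=0
Event 3 (Oscar -1): Oscar: 2 -> 1. State: Oscar=1, Laura=1, Carol=1, Heidi=0
Event 4 (Laura -1): Laura: 1 -> 0. State: Oscar=1, Laura=0, Carol=1, Heidi=0
Event 5 (Oscar -> Heidi, 1): Oscar: 1 -> 0, Heidi: 0 -> 1. State: Oscar=0, Laura=0, Carol=1, Heidi=1
Event 6 (Laura +2): Laura: 0 -> 2. State: Oscar=0, Laura=2, Carol=1, Heidi=1
Event 7 (Carol -1): Carol: 1 -> 0. State: Oscar=0, Laura=2, Carol=0, Heidi=1
Event 8 (Carol +1): Carol: 0 -> 1. State: Oscar=0, Laura=2, Carol=1, Heidi=1
Event 9 (Heidi -1): Heidi: 1 -> 0. State: Oscar=0, Laura=2, Carol=1, Heidi=0
Event 10 (Laura +2): Laura: 2 -> 4. State: Oscar=0, Laura=4, Carol=1, Heidi=0

Carol's final count: 1

Answer: 1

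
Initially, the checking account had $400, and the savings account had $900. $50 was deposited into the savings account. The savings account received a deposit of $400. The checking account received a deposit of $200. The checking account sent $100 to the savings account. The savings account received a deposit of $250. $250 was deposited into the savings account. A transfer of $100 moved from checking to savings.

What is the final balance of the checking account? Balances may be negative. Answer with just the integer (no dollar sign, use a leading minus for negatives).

Tracking account balances step by step:
Start: checking=400, savings=900
Event 1 (deposit 50 to savings): savings: 900 + 50 = 950. Balances: checking=400, savings=950
Event 2 (deposit 400 to savings): savings: 950 + 400 = 1350. Balances: checking=400, savings=1350
Event 3 (deposit 200 to checking): checking: 400 + 200 = 600. Balances: checking=600, savings=1350
Event 4 (transfer 100 checking -> savings): checking: 600 - 100 = 500, savings: 1350 + 100 = 1450. Balances: checking=500, savings=1450
Event 5 (deposit 250 to savings): savings: 1450 + 250 = 1700. Balances: checking=500, savings=1700
Event 6 (deposit 250 to savings): savings: 1700 + 250 = 1950. Balances: checking=500, savings=1950
Event 7 (transfer 100 checking -> savings): checking: 500 - 100 = 400, savings: 1950 + 100 = 2050. Balances: checking=400, savings=2050

Final balance of checking: 400

Answer: 400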